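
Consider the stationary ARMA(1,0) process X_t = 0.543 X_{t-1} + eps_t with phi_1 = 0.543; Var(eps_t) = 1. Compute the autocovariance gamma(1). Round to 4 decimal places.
\gamma(1) = 0.7700

Multiply the model equation by X_{t-k} and take expectations. With theta_0 = psi_0 = 1 and psi_j the MA(infinity) weights, this gives
  gamma(k) - sum_i phi_i gamma(k-i) = c_k,
  c_k = sigma^2 * sum_{j=k..q} theta_j psi_{j-k}   (c_k = 0 for k > q),
using gamma(-m) = gamma(m).
Pure AR (q = 0): c_0 = sigma^2 = 1, c_k = 0 for k >= 1.
Equations for k = 0 and k = 1 (AR order 1):
  gamma(0) = phi_1 gamma(1) + c_0
  gamma(1) = phi_1 gamma(0) + c_1
Substituting the second into the first: gamma(0) (1 - phi_1^2) = c_0 + phi_1 c_1, so
  gamma(0) = c_0 / (1 - phi_1^2) = 1 / (1 - (0.543)^2) = 1 / 0.705151 = 1.418136.
  gamma(1) = phi_1 gamma(0) = (0.543)(1.418136) = 0.770048.
Therefore gamma(1) = 0.7700 (to 4 decimal places).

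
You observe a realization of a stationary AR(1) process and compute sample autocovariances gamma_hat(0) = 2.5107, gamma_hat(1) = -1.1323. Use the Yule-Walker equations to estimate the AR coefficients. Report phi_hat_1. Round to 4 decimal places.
\hat\phi_{1} = -0.4510

The Yule-Walker equations for an AR(p) process read, in matrix form,
  Gamma_p phi = r_p,   with   (Gamma_p)_{ij} = gamma(|i - j|),
                       (r_p)_i = gamma(i),   i,j = 1..p.
Substitute the sample gammas (Toeplitz matrix and right-hand side of size 1):
  Gamma_p = [[2.5107]]
  r_p     = [-1.1323]
With p = 1 this is the single equation gamma(0) phi_1 = gamma(1):
  phi_hat_1 = gamma(1) / gamma(0) = -1.1323 / 2.5107 = -0.4510.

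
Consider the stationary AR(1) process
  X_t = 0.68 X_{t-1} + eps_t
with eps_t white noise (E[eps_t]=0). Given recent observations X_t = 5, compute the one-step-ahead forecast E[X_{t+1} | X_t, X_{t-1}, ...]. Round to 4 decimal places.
E[X_{t+1} \mid \mathcal F_t] = 3.4000

For an AR(p) model X_t = c + sum_i phi_i X_{t-i} + eps_t, the
one-step-ahead conditional mean is
  E[X_{t+1} | X_t, ...] = c + sum_i phi_i X_{t+1-i}.
Substitute known values:
  E[X_{t+1} | ...] = (0.68) * (5)
                   = 3.4000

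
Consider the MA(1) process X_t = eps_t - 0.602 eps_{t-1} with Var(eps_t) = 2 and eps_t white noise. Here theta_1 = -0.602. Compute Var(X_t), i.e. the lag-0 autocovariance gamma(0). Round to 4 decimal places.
\gamma(0) = 2.7248

For an MA(q) process X_t = eps_t + sum_i theta_i eps_{t-i} with
Var(eps_t) = sigma^2, the variance is
  gamma(0) = sigma^2 * (1 + sum_i theta_i^2).
  sum_i theta_i^2 = (-0.602)^2 = 0.362404.
  gamma(0) = 2 * (1 + 0.362404) = 2 * 1.362404 = 2.724808, which rounds to 2.7248.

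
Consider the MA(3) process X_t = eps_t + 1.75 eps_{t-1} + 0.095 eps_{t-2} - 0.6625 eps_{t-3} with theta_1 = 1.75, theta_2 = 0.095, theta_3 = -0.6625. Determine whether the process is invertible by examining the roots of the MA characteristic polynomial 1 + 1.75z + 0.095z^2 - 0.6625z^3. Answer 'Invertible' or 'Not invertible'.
\text{Not invertible}

The MA(q) characteristic polynomial is P(z) = 1 + 1.75z + 0.095z^2 - 0.6625z^3.
Invertibility requires all roots to lie outside the unit circle, i.e. |z| > 1 for every root.
Degree 3: look for a simple real root z0 first, then factor out (1 - z/z0) and solve the remaining quadratic.
Testing z0 = -0.8: P(-0.8) = 1 + (1.75)(-0.8) + (0.095)(-0.8)^2 + (-0.6625)(-0.8)^3
  = 1 + (-1.4) + (0.0608) + (0.3392) = 0.  So z_0 = -0.8 is a root, |z_0| = 0.8.
Divide out the factor (1 + 1.25 z) = (1 - z/z0) (since 1/z0 = -1.25):
  P(z) = (1 + 1.25 z)(1 + (0.5) z + (-0.53) z^2)
  [check: z-coef 0.5 - (-1.25) = 1.75; z^2-coef -0.53 - (-1.25)(0.5) = 0.095; z^3-coef -(-1.25)(-0.53) = -0.6625.]
Remaining roots from the quadratic factor 1 + (0.5) z + (-0.53) z^2:
  Set 1 + (0.5) z + (-0.53) z^2 = 0, i.e. a z^2 + b z + c = 0 with a = -0.53, b = 0.5, c = 1.
  Discriminant D = b^2 - 4ac = (0.5)^2 - 4*(-0.53)*1 = 0.25 - (-2.12) = 2.37.
  D >= 0, so the roots are real: z = (-b +/- sqrt(D)) / (2a) = (-0.5 +/- 1.53948) / (-1.06).
    z_1 = (-0.5 + 1.53948) / (-1.06) = -0.9806,   |z_1| = 0.9806.
    z_2 = (-0.5 - 1.53948) / (-1.06) = 1.924,   |z_2| = 1.924.
Moduli of all roots: 0.8000, 0.9806, 1.9240.
All moduli strictly greater than 1? No.
Verdict: Not invertible.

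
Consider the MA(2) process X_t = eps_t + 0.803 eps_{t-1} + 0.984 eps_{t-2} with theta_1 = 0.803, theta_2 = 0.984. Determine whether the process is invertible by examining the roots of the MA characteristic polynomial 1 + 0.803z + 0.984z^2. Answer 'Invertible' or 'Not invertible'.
\text{Invertible}

The MA(q) characteristic polynomial is P(z) = 1 + 0.803z + 0.984z^2.
Invertibility requires all roots to lie outside the unit circle, i.e. |z| > 1 for every root.
Set 1 + (0.803) z + (0.984) z^2 = 0, i.e. a z^2 + b z + c = 0 with a = 0.984, b = 0.803, c = 1.
Discriminant D = b^2 - 4ac = (0.803)^2 - 4*(0.984)*1 = 0.644809 - (3.936) = -3.291191.
D < 0, so the roots are the complex-conjugate pair z = (-b +/- i sqrt(-D)) / (2a) = -0.408 +/- 0.9218i.
For a conjugate pair |z|^2 = z * conj(z) = (product of roots) = c/a = 1/(0.984) = 1.01626, so |z| = sqrt(1.01626) = 1.0081 for both roots.
Moduli of all roots: 1.0081, 1.0081.
All moduli strictly greater than 1? Yes.
Verdict: Invertible.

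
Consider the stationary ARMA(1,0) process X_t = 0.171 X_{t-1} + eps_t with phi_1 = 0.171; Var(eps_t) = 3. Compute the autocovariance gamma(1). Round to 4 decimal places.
\gamma(1) = 0.5285

Multiply the model equation by X_{t-k} and take expectations. With theta_0 = psi_0 = 1 and psi_j the MA(infinity) weights, this gives
  gamma(k) - sum_i phi_i gamma(k-i) = c_k,
  c_k = sigma^2 * sum_{j=k..q} theta_j psi_{j-k}   (c_k = 0 for k > q),
using gamma(-m) = gamma(m).
Pure AR (q = 0): c_0 = sigma^2 = 3, c_k = 0 for k >= 1.
Equations for k = 0 and k = 1 (AR order 1):
  gamma(0) = phi_1 gamma(1) + c_0
  gamma(1) = phi_1 gamma(0) + c_1
Substituting the second into the first: gamma(0) (1 - phi_1^2) = c_0 + phi_1 c_1, so
  gamma(0) = c_0 / (1 - phi_1^2) = 3 / (1 - (0.171)^2) = 3 / 0.970759 = 3.090365.
  gamma(1) = phi_1 gamma(0) = (0.171)(3.090365) = 0.528452.
Therefore gamma(1) = 0.5285 (to 4 decimal places).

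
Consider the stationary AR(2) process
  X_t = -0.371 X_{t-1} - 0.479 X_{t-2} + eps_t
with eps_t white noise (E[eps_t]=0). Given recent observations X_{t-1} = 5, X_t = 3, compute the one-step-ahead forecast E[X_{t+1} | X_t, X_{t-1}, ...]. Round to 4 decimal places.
E[X_{t+1} \mid \mathcal F_t] = -3.5080

For an AR(p) model X_t = c + sum_i phi_i X_{t-i} + eps_t, the
one-step-ahead conditional mean is
  E[X_{t+1} | X_t, ...] = c + sum_i phi_i X_{t+1-i}.
Substitute known values:
  E[X_{t+1} | ...] = (-0.371) * (3) + (-0.479) * (5)
                   = -3.5080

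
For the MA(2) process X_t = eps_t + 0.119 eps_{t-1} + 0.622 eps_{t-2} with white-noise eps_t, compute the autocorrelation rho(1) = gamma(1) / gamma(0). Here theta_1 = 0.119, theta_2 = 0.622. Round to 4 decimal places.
\rho(1) = 0.1378

For an MA(q) process with theta_0 = 1, the autocovariance is
  gamma(k) = sigma^2 * sum_{i=0..q-k} theta_i * theta_{i+k},
and rho(k) = gamma(k) / gamma(0). Sigma^2 cancels.
  numerator   = (1)*(0.119) + (0.119)*(0.622) = 0.193018.
  denominator = (1)^2 + (0.119)^2 + (0.622)^2 = 1.401045.
  rho(1) = 0.193018 / 1.401045 = 0.1378.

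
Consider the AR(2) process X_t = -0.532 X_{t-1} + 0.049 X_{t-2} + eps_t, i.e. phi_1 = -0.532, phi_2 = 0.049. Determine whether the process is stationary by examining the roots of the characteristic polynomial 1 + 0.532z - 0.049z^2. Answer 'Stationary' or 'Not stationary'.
\text{Stationary}

The AR(p) characteristic polynomial is P(z) = 1 + 0.532z - 0.049z^2.
Stationarity requires all roots to lie outside the unit circle, i.e. |z| > 1 for every root.
Set 1 + (0.532) z + (-0.049) z^2 = 0, i.e. a z^2 + b z + c = 0 with a = -0.049, b = 0.532, c = 1.
Discriminant D = b^2 - 4ac = (0.532)^2 - 4*(-0.049)*1 = 0.283024 - (-0.196) = 0.479024.
D >= 0, so the roots are real: z = (-b +/- sqrt(D)) / (2a) = (-0.532 +/- 0.692116) / (-0.098).
  z_1 = (-0.532 + 0.692116) / (-0.098) = -1.6338,   |z_1| = 1.6338.
  z_2 = (-0.532 - 0.692116) / (-0.098) = 12.491,   |z_2| = 12.491.
Moduli of all roots: 1.6338, 12.4910.
All moduli strictly greater than 1? Yes.
Verdict: Stationary.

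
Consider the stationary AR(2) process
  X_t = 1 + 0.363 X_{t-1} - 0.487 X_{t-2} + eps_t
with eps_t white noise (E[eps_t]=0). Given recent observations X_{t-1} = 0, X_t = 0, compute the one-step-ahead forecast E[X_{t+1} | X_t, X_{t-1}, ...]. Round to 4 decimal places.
E[X_{t+1} \mid \mathcal F_t] = 1.0000

For an AR(p) model X_t = c + sum_i phi_i X_{t-i} + eps_t, the
one-step-ahead conditional mean is
  E[X_{t+1} | X_t, ...] = c + sum_i phi_i X_{t+1-i}.
Substitute known values:
  E[X_{t+1} | ...] = 1 + (0.363) * (0) + (-0.487) * (0)
                   = 1.0000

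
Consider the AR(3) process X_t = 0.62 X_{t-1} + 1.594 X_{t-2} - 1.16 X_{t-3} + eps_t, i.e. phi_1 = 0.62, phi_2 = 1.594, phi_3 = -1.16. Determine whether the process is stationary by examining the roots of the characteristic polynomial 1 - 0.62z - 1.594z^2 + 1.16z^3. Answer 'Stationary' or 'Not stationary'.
\text{Not stationary}

The AR(p) characteristic polynomial is P(z) = 1 - 0.62z - 1.594z^2 + 1.16z^3.
Stationarity requires all roots to lie outside the unit circle, i.e. |z| > 1 for every root.
Degree 3: look for a simple real root z0 first, then factor out (1 - z/z0) and solve the remaining quadratic.
Testing z0 = 1.25: P(1.25) = 1 + (-0.62)(1.25) + (-1.594)(1.25)^2 + (1.16)(1.25)^3
  = 1 + (-0.775) + (-2.490625) + (2.265625) = 0.  So z_0 = 1.25 is a root, |z_0| = 1.25.
Divide out the factor (1 - 0.8 z) = (1 - z/z0) (since 1/z0 = 0.8):
  P(z) = (1 - 0.8 z)(1 + (0.18) z + (-1.45) z^2)
  [check: z-coef 0.18 - (0.8) = -0.62; z^2-coef -1.45 - (0.8)(0.18) = -1.594; z^3-coef -(0.8)(-1.45) = 1.16.]
Remaining roots from the quadratic factor 1 + (0.18) z + (-1.45) z^2:
  Set 1 + (0.18) z + (-1.45) z^2 = 0, i.e. a z^2 + b z + c = 0 with a = -1.45, b = 0.18, c = 1.
  Discriminant D = b^2 - 4ac = (0.18)^2 - 4*(-1.45)*1 = 0.0324 - (-5.8) = 5.8324.
  D >= 0, so the roots are real: z = (-b +/- sqrt(D)) / (2a) = (-0.18 +/- 2.415036) / (-2.9).
    z_1 = (-0.18 + 2.415036) / (-2.9) = -0.7707,   |z_1| = 0.7707.
    z_2 = (-0.18 - 2.415036) / (-2.9) = 0.8948,   |z_2| = 0.8948.
Moduli of all roots: 1.2500, 0.7707, 0.8948.
All moduli strictly greater than 1? No.
Verdict: Not stationary.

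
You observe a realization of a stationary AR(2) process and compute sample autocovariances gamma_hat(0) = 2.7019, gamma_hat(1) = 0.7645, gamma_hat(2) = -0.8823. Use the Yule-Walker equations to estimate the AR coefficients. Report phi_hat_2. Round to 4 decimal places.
\hat\phi_{2} = -0.4420

The Yule-Walker equations for an AR(p) process read, in matrix form,
  Gamma_p phi = r_p,   with   (Gamma_p)_{ij} = gamma(|i - j|),
                       (r_p)_i = gamma(i),   i,j = 1..p.
Substitute the sample gammas (Toeplitz matrix and right-hand side of size 2):
  Gamma_p = [[2.7019, 0.7645], [0.7645, 2.7019]]
  r_p     = [0.7645, -0.8823]
Written out:
  2.7019 phi_1 + 0.7645 phi_2 = 0.7645
  0.7645 phi_1 + 2.7019 phi_2 = -0.8823
Solve by Cramer's rule:
  det = gamma(0)^2 - gamma(1)^2 = (2.7019)^2 - (0.7645)^2 = 7.30026361 - 0.58446025 = 6.71580336
  phi_hat_1 = [gamma(1) gamma(0) - gamma(1) gamma(2)] / det = [(0.7645)(2.7019) - (0.7645)(-0.8823)] / 6.71580336 = 2.7401209 / 6.71580336 = 0.408
  phi_hat_2 = [gamma(0) gamma(2) - gamma(1)^2] / det = [(2.7019)(-0.8823) - (0.7645)^2] / 6.71580336 = -2.96834662 / 6.71580336 = -0.442
So phi_hat = [0.4080, -0.4420].
Therefore phi_hat_2 = -0.4420.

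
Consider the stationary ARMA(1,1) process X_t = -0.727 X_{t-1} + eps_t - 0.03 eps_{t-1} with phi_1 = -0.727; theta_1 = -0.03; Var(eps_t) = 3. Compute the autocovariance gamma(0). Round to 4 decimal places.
\gamma(0) = 6.6463

Multiply the model equation by X_{t-k} and take expectations. With theta_0 = psi_0 = 1 and psi_j the MA(infinity) weights, this gives
  gamma(k) - sum_i phi_i gamma(k-i) = c_k,
  c_k = sigma^2 * sum_{j=k..q} theta_j psi_{j-k}   (c_k = 0 for k > q),
using gamma(-m) = gamma(m).
psi-weights needed (psi_j = theta_j + sum_i phi_i psi_{j-i}):
  psi_1 = theta_1 + phi_1 = -0.03 + (-0.727) = -0.757
Right-hand sides:
  c_0 = sigma^2 (1 + theta_1 psi_1) = 3 * (1 + (-0.03)(-0.757)) = 3 * 1.02271 = 3.06813
  c_1 = sigma^2 theta_1 = 3 * (-0.03) = -0.09
  c_2 = 0
Equations for k = 0 and k = 1 (AR order 1):
  gamma(0) = phi_1 gamma(1) + c_0
  gamma(1) = phi_1 gamma(0) + c_1
Substituting the second into the first: gamma(0) (1 - phi_1^2) = c_0 + phi_1 c_1, so
  gamma(0) = (c_0 + phi_1 c_1) / (1 - phi_1^2) = (3.06813 + (-0.727)(-0.09)) / (1 - (-0.727)^2) = 3.13356 / 0.471471 = 6.646347.
Therefore gamma(0) = 6.6463 (to 4 decimal places).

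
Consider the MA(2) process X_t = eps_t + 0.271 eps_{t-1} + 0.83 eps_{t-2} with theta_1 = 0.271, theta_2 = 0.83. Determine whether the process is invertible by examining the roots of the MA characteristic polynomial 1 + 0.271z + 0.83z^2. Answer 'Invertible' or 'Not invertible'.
\text{Invertible}

The MA(q) characteristic polynomial is P(z) = 1 + 0.271z + 0.83z^2.
Invertibility requires all roots to lie outside the unit circle, i.e. |z| > 1 for every root.
Set 1 + (0.271) z + (0.83) z^2 = 0, i.e. a z^2 + b z + c = 0 with a = 0.83, b = 0.271, c = 1.
Discriminant D = b^2 - 4ac = (0.271)^2 - 4*(0.83)*1 = 0.073441 - (3.32) = -3.246559.
D < 0, so the roots are the complex-conjugate pair z = (-b +/- i sqrt(-D)) / (2a) = -0.1633 +/- 1.0854i.
For a conjugate pair |z|^2 = z * conj(z) = (product of roots) = c/a = 1/(0.83) = 1.204819, so |z| = sqrt(1.204819) = 1.0976 for both roots.
Moduli of all roots: 1.0976, 1.0976.
All moduli strictly greater than 1? Yes.
Verdict: Invertible.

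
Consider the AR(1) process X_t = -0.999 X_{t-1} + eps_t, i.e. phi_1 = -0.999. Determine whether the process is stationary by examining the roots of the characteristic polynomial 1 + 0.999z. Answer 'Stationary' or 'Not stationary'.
\text{Stationary}

The AR(p) characteristic polynomial is P(z) = 1 + 0.999z.
Stationarity requires all roots to lie outside the unit circle, i.e. |z| > 1 for every root.
This is linear in z: 1 + (0.999) z = 0  =>  z = -1/(0.999) = -1.001001,  |z| = 1.001001.
Moduli of all roots: 1.0010.
All moduli strictly greater than 1? Yes.
Verdict: Stationary.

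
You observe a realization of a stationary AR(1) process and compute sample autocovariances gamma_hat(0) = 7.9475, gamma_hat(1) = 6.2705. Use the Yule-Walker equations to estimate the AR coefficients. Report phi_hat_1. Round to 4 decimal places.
\hat\phi_{1} = 0.7890

The Yule-Walker equations for an AR(p) process read, in matrix form,
  Gamma_p phi = r_p,   with   (Gamma_p)_{ij} = gamma(|i - j|),
                       (r_p)_i = gamma(i),   i,j = 1..p.
Substitute the sample gammas (Toeplitz matrix and right-hand side of size 1):
  Gamma_p = [[7.9475]]
  r_p     = [6.2705]
With p = 1 this is the single equation gamma(0) phi_1 = gamma(1):
  phi_hat_1 = gamma(1) / gamma(0) = 6.2705 / 7.9475 = 0.7890.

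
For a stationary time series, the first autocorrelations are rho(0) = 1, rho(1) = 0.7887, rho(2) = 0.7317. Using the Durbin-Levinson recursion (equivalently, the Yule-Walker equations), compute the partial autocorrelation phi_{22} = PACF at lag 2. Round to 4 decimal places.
\phi_{22} = 0.2901

The PACF at lag k is phi_{kk}, the last component of the solution
to the Yule-Walker system G_k phi = r_k where
  (G_k)_{ij} = rho(|i - j|), (r_k)_i = rho(i), i,j = 1..k.
Equivalently, Durbin-Levinson gives phi_{kk} iteratively:
  phi_{11} = rho(1)
  phi_{kk} = [rho(k) - sum_{j=1..k-1} phi_{k-1,j} rho(k-j)]
            / [1 - sum_{j=1..k-1} phi_{k-1,j} rho(j)],
  phi_{k,j} = phi_{k-1,j} - phi_{kk} phi_{k-1,k-j},  j = 1..k-1.
Step k = 1:
  phi_11 = rho(1) = 0.7887.
Step k = 2:
  phi_22 = [rho(2) - phi_11 rho(1)] / [1 - phi_11 rho(1)] = [0.7317 - (0.7887)(0.7887)] / [1 - (0.7887)(0.7887)]
         = 0.10965231 / 0.37795231 = 0.2901.
Therefore phi_{22} = 0.2901.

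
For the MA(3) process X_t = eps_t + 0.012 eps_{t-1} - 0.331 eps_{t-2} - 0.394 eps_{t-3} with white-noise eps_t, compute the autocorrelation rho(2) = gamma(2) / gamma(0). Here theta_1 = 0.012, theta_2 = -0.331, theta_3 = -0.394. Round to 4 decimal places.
\rho(2) = -0.2654

For an MA(q) process with theta_0 = 1, the autocovariance is
  gamma(k) = sigma^2 * sum_{i=0..q-k} theta_i * theta_{i+k},
and rho(k) = gamma(k) / gamma(0). Sigma^2 cancels.
  numerator   = (1)*(-0.331) + (0.012)*(-0.394) = -0.335728.
  denominator = (1)^2 + (0.012)^2 + (-0.331)^2 + (-0.394)^2 = 1.264941.
  rho(2) = -0.335728 / 1.264941 = -0.2654.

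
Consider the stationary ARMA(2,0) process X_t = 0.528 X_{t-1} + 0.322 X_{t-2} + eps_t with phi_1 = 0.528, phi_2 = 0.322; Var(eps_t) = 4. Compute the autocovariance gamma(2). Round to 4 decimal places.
\gamma(2) = 8.3145

Multiply the model equation by X_{t-k} and take expectations. With theta_0 = psi_0 = 1 and psi_j the MA(infinity) weights, this gives
  gamma(k) - sum_i phi_i gamma(k-i) = c_k,
  c_k = sigma^2 * sum_{j=k..q} theta_j psi_{j-k}   (c_k = 0 for k > q),
using gamma(-m) = gamma(m).
Pure AR (q = 0): c_0 = sigma^2 = 4, c_k = 0 for k >= 1.
Equations for k = 0, 1, 2 (AR order 2, c_2 = 0):
  (E0) gamma(0) = phi_1 gamma(1) + phi_2 gamma(2) + c_0
  (E1) gamma(1) = phi_1 gamma(0) + phi_2 gamma(1) + c_1
  (E2) gamma(2) = phi_1 gamma(1) + phi_2 gamma(0)
From (E1): gamma(1) = A gamma(0) + B with
  A = phi_1 / (1 - phi_2) = 0.528 / 0.678 = 0.778761,   B = c_1 / (1 - phi_2) = 0 / 0.678 = 0.
Insert (E2) into (E0): gamma(0) (1 - phi_2^2) = phi_1 (1 + phi_2) gamma(1) + c_0.
  phi_1 (1 + phi_2) = (0.528)(1.322) = 0.698016,   1 - phi_2^2 = 0.896316.
Replace gamma(1) by A gamma(0) + B and collect gamma(0):
  gamma(0) [0.896316 - (0.698016)(0.778761)] = c_0 = 4
  gamma(0) * 0.352728 = 4
  gamma(0) = 4 / 0.352728 = 11.340173.
  gamma(1) = A gamma(0) = (0.778761)(11.340173) = 8.831285.
  gamma(2) = phi_1 gamma(1) + phi_2 gamma(0) = (0.528)(8.831285) + (0.322)(11.340173) = 8.314454.
Therefore gamma(2) = 8.3145 (to 4 decimal places).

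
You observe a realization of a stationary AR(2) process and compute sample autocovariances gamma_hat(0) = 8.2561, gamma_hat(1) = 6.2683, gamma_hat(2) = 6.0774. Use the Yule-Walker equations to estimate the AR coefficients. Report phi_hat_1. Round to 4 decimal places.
\hat\phi_{1} = 0.4730

The Yule-Walker equations for an AR(p) process read, in matrix form,
  Gamma_p phi = r_p,   with   (Gamma_p)_{ij} = gamma(|i - j|),
                       (r_p)_i = gamma(i),   i,j = 1..p.
Substitute the sample gammas (Toeplitz matrix and right-hand side of size 2):
  Gamma_p = [[8.2561, 6.2683], [6.2683, 8.2561]]
  r_p     = [6.2683, 6.0774]
Written out:
  8.2561 phi_1 + 6.2683 phi_2 = 6.2683
  6.2683 phi_1 + 8.2561 phi_2 = 6.0774
Solve by Cramer's rule:
  det = gamma(0)^2 - gamma(1)^2 = (8.2561)^2 - (6.2683)^2 = 68.16318721 - 39.29158489 = 28.87160232
  phi_hat_1 = [gamma(1) gamma(0) - gamma(1) gamma(2)] / det = [(6.2683)(8.2561) - (6.2683)(6.0774)] / 28.87160232 = 13.65674521 / 28.87160232 = 0.473
  phi_hat_2 = [gamma(0) gamma(2) - gamma(1)^2] / det = [(8.2561)(6.0774) - (6.2683)^2] / 28.87160232 = 10.88403725 / 28.87160232 = 0.377
So phi_hat = [0.4730, 0.3770].
Therefore phi_hat_1 = 0.4730.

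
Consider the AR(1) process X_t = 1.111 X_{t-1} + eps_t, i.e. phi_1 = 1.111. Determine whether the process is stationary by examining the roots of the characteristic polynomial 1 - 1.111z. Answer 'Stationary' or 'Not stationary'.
\text{Not stationary}

The AR(p) characteristic polynomial is P(z) = 1 - 1.111z.
Stationarity requires all roots to lie outside the unit circle, i.e. |z| > 1 for every root.
This is linear in z: 1 + (-1.111) z = 0  =>  z = -1/(-1.111) = 0.90009,  |z| = 0.90009.
Moduli of all roots: 0.9001.
All moduli strictly greater than 1? No.
Verdict: Not stationary.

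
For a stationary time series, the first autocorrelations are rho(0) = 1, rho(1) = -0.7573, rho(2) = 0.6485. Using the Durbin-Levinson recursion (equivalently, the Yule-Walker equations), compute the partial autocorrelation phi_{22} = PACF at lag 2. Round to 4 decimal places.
\phi_{22} = 0.1758

The PACF at lag k is phi_{kk}, the last component of the solution
to the Yule-Walker system G_k phi = r_k where
  (G_k)_{ij} = rho(|i - j|), (r_k)_i = rho(i), i,j = 1..k.
Equivalently, Durbin-Levinson gives phi_{kk} iteratively:
  phi_{11} = rho(1)
  phi_{kk} = [rho(k) - sum_{j=1..k-1} phi_{k-1,j} rho(k-j)]
            / [1 - sum_{j=1..k-1} phi_{k-1,j} rho(j)],
  phi_{k,j} = phi_{k-1,j} - phi_{kk} phi_{k-1,k-j},  j = 1..k-1.
Step k = 1:
  phi_11 = rho(1) = -0.7573.
Step k = 2:
  phi_22 = [rho(2) - phi_11 rho(1)] / [1 - phi_11 rho(1)] = [0.6485 - (-0.7573)(-0.7573)] / [1 - (-0.7573)(-0.7573)]
         = 0.07499671 / 0.42649671 = 0.1758.
Therefore phi_{22} = 0.1758.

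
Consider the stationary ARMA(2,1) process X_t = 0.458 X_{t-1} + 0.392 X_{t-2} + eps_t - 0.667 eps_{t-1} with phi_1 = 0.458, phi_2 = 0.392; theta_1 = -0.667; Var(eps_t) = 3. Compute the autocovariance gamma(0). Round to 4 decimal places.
\gamma(0) = 3.6057

Multiply the model equation by X_{t-k} and take expectations. With theta_0 = psi_0 = 1 and psi_j the MA(infinity) weights, this gives
  gamma(k) - sum_i phi_i gamma(k-i) = c_k,
  c_k = sigma^2 * sum_{j=k..q} theta_j psi_{j-k}   (c_k = 0 for k > q),
using gamma(-m) = gamma(m).
psi-weights needed (psi_j = theta_j + sum_i phi_i psi_{j-i}):
  psi_1 = theta_1 + phi_1 = -0.667 + (0.458) = -0.209
Right-hand sides:
  c_0 = sigma^2 (1 + theta_1 psi_1) = 3 * (1 + (-0.667)(-0.209)) = 3 * 1.139403 = 3.418209
  c_1 = sigma^2 theta_1 = 3 * (-0.667) = -2.001
  c_2 = 0
Equations for k = 0, 1, 2 (AR order 2, c_2 = 0):
  (E0) gamma(0) = phi_1 gamma(1) + phi_2 gamma(2) + c_0
  (E1) gamma(1) = phi_1 gamma(0) + phi_2 gamma(1) + c_1
  (E2) gamma(2) = phi_1 gamma(1) + phi_2 gamma(0)
From (E1): gamma(1) = A gamma(0) + B with
  A = phi_1 / (1 - phi_2) = 0.458 / 0.608 = 0.753289,   B = c_1 / (1 - phi_2) = -2.001 / 0.608 = -3.291118.
Insert (E2) into (E0): gamma(0) (1 - phi_2^2) = phi_1 (1 + phi_2) gamma(1) + c_0.
  phi_1 (1 + phi_2) = (0.458)(1.392) = 0.637536,   1 - phi_2^2 = 0.846336.
Replace gamma(1) by A gamma(0) + B and collect gamma(0):
  gamma(0) [0.846336 - (0.637536)(0.753289)] = (0.637536)(-3.291118) + 3.418209
  gamma(0) * 0.366087 = 1.320003
  gamma(0) = 1.320003 / 0.366087 = 3.605709.
Therefore gamma(0) = 3.6057 (to 4 decimal places).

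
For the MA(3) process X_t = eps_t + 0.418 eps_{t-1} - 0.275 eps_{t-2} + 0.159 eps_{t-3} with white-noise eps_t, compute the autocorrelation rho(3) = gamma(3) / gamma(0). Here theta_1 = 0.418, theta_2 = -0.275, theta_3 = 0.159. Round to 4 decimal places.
\rho(3) = 0.1246

For an MA(q) process with theta_0 = 1, the autocovariance is
  gamma(k) = sigma^2 * sum_{i=0..q-k} theta_i * theta_{i+k},
and rho(k) = gamma(k) / gamma(0). Sigma^2 cancels.
  numerator   = (1)*(0.159) = 0.159.
  denominator = (1)^2 + (0.418)^2 + (-0.275)^2 + (0.159)^2 = 1.27563.
  rho(3) = 0.159 / 1.27563 = 0.1246.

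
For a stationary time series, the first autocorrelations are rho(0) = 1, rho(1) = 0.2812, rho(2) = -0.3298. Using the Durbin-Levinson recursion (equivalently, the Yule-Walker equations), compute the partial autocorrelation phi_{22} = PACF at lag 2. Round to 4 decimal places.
\phi_{22} = -0.4440

The PACF at lag k is phi_{kk}, the last component of the solution
to the Yule-Walker system G_k phi = r_k where
  (G_k)_{ij} = rho(|i - j|), (r_k)_i = rho(i), i,j = 1..k.
Equivalently, Durbin-Levinson gives phi_{kk} iteratively:
  phi_{11} = rho(1)
  phi_{kk} = [rho(k) - sum_{j=1..k-1} phi_{k-1,j} rho(k-j)]
            / [1 - sum_{j=1..k-1} phi_{k-1,j} rho(j)],
  phi_{k,j} = phi_{k-1,j} - phi_{kk} phi_{k-1,k-j},  j = 1..k-1.
Step k = 1:
  phi_11 = rho(1) = 0.2812.
Step k = 2:
  phi_22 = [rho(2) - phi_11 rho(1)] / [1 - phi_11 rho(1)] = [-0.3298 - (0.2812)(0.2812)] / [1 - (0.2812)(0.2812)]
         = -0.40887344 / 0.92092656 = -0.444.
Therefore phi_{22} = -0.4440.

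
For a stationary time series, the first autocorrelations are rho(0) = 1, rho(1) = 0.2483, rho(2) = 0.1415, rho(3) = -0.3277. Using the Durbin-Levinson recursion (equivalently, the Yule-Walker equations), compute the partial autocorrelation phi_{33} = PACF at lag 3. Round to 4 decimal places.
\phi_{33} = -0.4090

The PACF at lag k is phi_{kk}, the last component of the solution
to the Yule-Walker system G_k phi = r_k where
  (G_k)_{ij} = rho(|i - j|), (r_k)_i = rho(i), i,j = 1..k.
Equivalently, Durbin-Levinson gives phi_{kk} iteratively:
  phi_{11} = rho(1)
  phi_{kk} = [rho(k) - sum_{j=1..k-1} phi_{k-1,j} rho(k-j)]
            / [1 - sum_{j=1..k-1} phi_{k-1,j} rho(j)],
  phi_{k,j} = phi_{k-1,j} - phi_{kk} phi_{k-1,k-j},  j = 1..k-1.
Step k = 1:
  phi_11 = rho(1) = 0.2483.
Step k = 2:
  phi_22 = [rho(2) - phi_11 rho(1)] / [1 - phi_11 rho(1)] = [0.1415 - (0.2483)(0.2483)] / [1 - (0.2483)(0.2483)]
         = 0.07984711 / 0.93834711 = 0.085093.
  Update: phi_21 = phi_11 - phi_22 phi_11 = 0.2483 - (0.085093)(0.2483) = 0.227171.
Step k = 3:
  phi_33 = [rho(3) - phi_21 rho(2) - phi_22 rho(1)] / [1 - phi_21 rho(1) - phi_22 rho(2)]
    numerator   = -0.3277 - (0.227171)(0.1415) - (0.085093)(0.2483) = -0.38097342
    denominator = 1 - (0.227171)(0.2483) - (0.085093)(0.1415) = 0.93155265
  phi_33 = -0.38097342 / 0.93155265 = -0.409.
Therefore phi_{33} = -0.4090.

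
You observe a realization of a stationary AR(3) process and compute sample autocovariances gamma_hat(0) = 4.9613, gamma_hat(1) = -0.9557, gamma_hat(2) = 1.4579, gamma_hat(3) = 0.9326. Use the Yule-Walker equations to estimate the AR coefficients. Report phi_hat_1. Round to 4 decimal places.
\hat\phi_{1} = -0.2250

The Yule-Walker equations for an AR(p) process read, in matrix form,
  Gamma_p phi = r_p,   with   (Gamma_p)_{ij} = gamma(|i - j|),
                       (r_p)_i = gamma(i),   i,j = 1..p.
Substitute the sample gammas (Toeplitz matrix and right-hand side of size 3):
  Gamma_p = [[4.9613, -0.9557, 1.4579], [-0.9557, 4.9613, -0.9557], [1.4579, -0.9557, 4.9613]]
  r_p     = [-0.9557, 1.4579, 0.9326]
Written out (R1..R3):
  (R1) 4.9613 phi_1 - 0.9557 phi_2 + 1.4579 phi_3 = -0.9557
  (R2) -0.9557 phi_1 + 4.9613 phi_2 - 0.9557 phi_3 = 1.4579
  (R3) 1.4579 phi_1 - 0.9557 phi_2 + 4.9613 phi_3 = 0.9326
Gaussian elimination:
  R2 <- R2 - (-0.9557/4.9613) R1 = R2 - (-0.192631) R1:  4.777203 phi_2 - 0.674863 phi_3 = 1.273803
  R3 <- R3 - (1.4579/4.9613) R1 = R3 - (0.293854) R1:  -0.674863 phi_2 + 4.53289 phi_3 = 1.213437
  R3 <- R3 - (-0.674863/4.777203) R2 = R3 - (-0.141267) R2:  4.437553 phi_3 = 1.393384
Back-substitution:
  phi_hat_3 = 1.393384 / 4.437553 = 0.313998
  phi_hat_2 = (1.273803 - (-0.674863)(0.313998)) / 4.777203 = 0.311
  phi_hat_1 = (-0.9557 - (-0.9557)(0.311) - (1.4579)(0.313998)) / 4.9613 = -0.224993
So phi_hat = [-0.2250, 0.3110, 0.3140].
Therefore phi_hat_1 = -0.2250.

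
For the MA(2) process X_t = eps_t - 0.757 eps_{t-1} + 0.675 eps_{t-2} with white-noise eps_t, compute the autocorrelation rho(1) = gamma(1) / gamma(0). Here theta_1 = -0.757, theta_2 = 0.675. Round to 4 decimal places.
\rho(1) = -0.6250

For an MA(q) process with theta_0 = 1, the autocovariance is
  gamma(k) = sigma^2 * sum_{i=0..q-k} theta_i * theta_{i+k},
and rho(k) = gamma(k) / gamma(0). Sigma^2 cancels.
  numerator   = (1)*(-0.757) + (-0.757)*(0.675) = -1.267975.
  denominator = (1)^2 + (-0.757)^2 + (0.675)^2 = 2.028674.
  rho(1) = -1.267975 / 2.028674 = -0.6250.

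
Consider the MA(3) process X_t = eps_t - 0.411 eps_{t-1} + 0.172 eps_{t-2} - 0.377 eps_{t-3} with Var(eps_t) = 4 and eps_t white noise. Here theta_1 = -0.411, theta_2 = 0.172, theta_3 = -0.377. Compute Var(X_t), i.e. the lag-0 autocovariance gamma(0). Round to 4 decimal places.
\gamma(0) = 5.3625

For an MA(q) process X_t = eps_t + sum_i theta_i eps_{t-i} with
Var(eps_t) = sigma^2, the variance is
  gamma(0) = sigma^2 * (1 + sum_i theta_i^2).
  sum_i theta_i^2 = (-0.411)^2 + (0.172)^2 + (-0.377)^2 = 0.168921 + 0.029584 + 0.142129 = 0.340634.
  gamma(0) = 4 * (1 + 0.340634) = 4 * 1.340634 = 5.362536, which rounds to 5.3625.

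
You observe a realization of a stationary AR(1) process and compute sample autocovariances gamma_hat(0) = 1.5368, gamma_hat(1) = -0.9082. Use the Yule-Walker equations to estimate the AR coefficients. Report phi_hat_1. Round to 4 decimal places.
\hat\phi_{1} = -0.5910

The Yule-Walker equations for an AR(p) process read, in matrix form,
  Gamma_p phi = r_p,   with   (Gamma_p)_{ij} = gamma(|i - j|),
                       (r_p)_i = gamma(i),   i,j = 1..p.
Substitute the sample gammas (Toeplitz matrix and right-hand side of size 1):
  Gamma_p = [[1.5368]]
  r_p     = [-0.9082]
With p = 1 this is the single equation gamma(0) phi_1 = gamma(1):
  phi_hat_1 = gamma(1) / gamma(0) = -0.9082 / 1.5368 = -0.5910.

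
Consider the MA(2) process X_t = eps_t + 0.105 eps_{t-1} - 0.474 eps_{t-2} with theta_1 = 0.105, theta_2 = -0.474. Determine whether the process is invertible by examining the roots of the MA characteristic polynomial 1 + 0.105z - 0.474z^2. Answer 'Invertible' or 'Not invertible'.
\text{Invertible}

The MA(q) characteristic polynomial is P(z) = 1 + 0.105z - 0.474z^2.
Invertibility requires all roots to lie outside the unit circle, i.e. |z| > 1 for every root.
Set 1 + (0.105) z + (-0.474) z^2 = 0, i.e. a z^2 + b z + c = 0 with a = -0.474, b = 0.105, c = 1.
Discriminant D = b^2 - 4ac = (0.105)^2 - 4*(-0.474)*1 = 0.011025 - (-1.896) = 1.907025.
D >= 0, so the roots are real: z = (-b +/- sqrt(D)) / (2a) = (-0.105 +/- 1.380951) / (-0.948).
  z_1 = (-0.105 + 1.380951) / (-0.948) = -1.3459,   |z_1| = 1.3459.
  z_2 = (-0.105 - 1.380951) / (-0.948) = 1.5675,   |z_2| = 1.5675.
Moduli of all roots: 1.3459, 1.5675.
All moduli strictly greater than 1? Yes.
Verdict: Invertible.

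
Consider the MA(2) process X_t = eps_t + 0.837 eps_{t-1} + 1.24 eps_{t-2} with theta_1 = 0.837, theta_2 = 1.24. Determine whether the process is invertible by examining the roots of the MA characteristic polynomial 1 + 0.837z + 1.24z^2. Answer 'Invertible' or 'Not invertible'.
\text{Not invertible}

The MA(q) characteristic polynomial is P(z) = 1 + 0.837z + 1.24z^2.
Invertibility requires all roots to lie outside the unit circle, i.e. |z| > 1 for every root.
Set 1 + (0.837) z + (1.24) z^2 = 0, i.e. a z^2 + b z + c = 0 with a = 1.24, b = 0.837, c = 1.
Discriminant D = b^2 - 4ac = (0.837)^2 - 4*(1.24)*1 = 0.700569 - (4.96) = -4.259431.
D < 0, so the roots are the complex-conjugate pair z = (-b +/- i sqrt(-D)) / (2a) = -0.3375 +/- 0.8322i.
For a conjugate pair |z|^2 = z * conj(z) = (product of roots) = c/a = 1/(1.24) = 0.806452, so |z| = sqrt(0.806452) = 0.898 for both roots.
Moduli of all roots: 0.8980, 0.8980.
All moduli strictly greater than 1? No.
Verdict: Not invertible.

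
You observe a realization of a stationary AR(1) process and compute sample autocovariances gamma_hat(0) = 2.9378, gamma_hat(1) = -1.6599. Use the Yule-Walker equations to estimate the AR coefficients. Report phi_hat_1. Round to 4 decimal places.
\hat\phi_{1} = -0.5650

The Yule-Walker equations for an AR(p) process read, in matrix form,
  Gamma_p phi = r_p,   with   (Gamma_p)_{ij} = gamma(|i - j|),
                       (r_p)_i = gamma(i),   i,j = 1..p.
Substitute the sample gammas (Toeplitz matrix and right-hand side of size 1):
  Gamma_p = [[2.9378]]
  r_p     = [-1.6599]
With p = 1 this is the single equation gamma(0) phi_1 = gamma(1):
  phi_hat_1 = gamma(1) / gamma(0) = -1.6599 / 2.9378 = -0.5650.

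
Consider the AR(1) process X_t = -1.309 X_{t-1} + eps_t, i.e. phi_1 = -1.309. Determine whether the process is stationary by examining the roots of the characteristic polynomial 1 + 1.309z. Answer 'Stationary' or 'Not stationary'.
\text{Not stationary}

The AR(p) characteristic polynomial is P(z) = 1 + 1.309z.
Stationarity requires all roots to lie outside the unit circle, i.e. |z| > 1 for every root.
This is linear in z: 1 + (1.309) z = 0  =>  z = -1/(1.309) = -0.763942,  |z| = 0.763942.
Moduli of all roots: 0.7639.
All moduli strictly greater than 1? No.
Verdict: Not stationary.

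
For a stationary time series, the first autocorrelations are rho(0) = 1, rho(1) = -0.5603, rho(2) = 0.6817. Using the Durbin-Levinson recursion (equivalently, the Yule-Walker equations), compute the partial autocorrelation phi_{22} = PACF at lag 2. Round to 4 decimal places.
\phi_{22} = 0.5360

The PACF at lag k is phi_{kk}, the last component of the solution
to the Yule-Walker system G_k phi = r_k where
  (G_k)_{ij} = rho(|i - j|), (r_k)_i = rho(i), i,j = 1..k.
Equivalently, Durbin-Levinson gives phi_{kk} iteratively:
  phi_{11} = rho(1)
  phi_{kk} = [rho(k) - sum_{j=1..k-1} phi_{k-1,j} rho(k-j)]
            / [1 - sum_{j=1..k-1} phi_{k-1,j} rho(j)],
  phi_{k,j} = phi_{k-1,j} - phi_{kk} phi_{k-1,k-j},  j = 1..k-1.
Step k = 1:
  phi_11 = rho(1) = -0.5603.
Step k = 2:
  phi_22 = [rho(2) - phi_11 rho(1)] / [1 - phi_11 rho(1)] = [0.6817 - (-0.5603)(-0.5603)] / [1 - (-0.5603)(-0.5603)]
         = 0.36776391 / 0.68606391 = 0.536.
Therefore phi_{22} = 0.5360.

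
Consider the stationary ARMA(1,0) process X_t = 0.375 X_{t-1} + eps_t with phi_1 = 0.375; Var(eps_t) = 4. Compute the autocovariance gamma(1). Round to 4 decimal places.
\gamma(1) = 1.7455

Multiply the model equation by X_{t-k} and take expectations. With theta_0 = psi_0 = 1 and psi_j the MA(infinity) weights, this gives
  gamma(k) - sum_i phi_i gamma(k-i) = c_k,
  c_k = sigma^2 * sum_{j=k..q} theta_j psi_{j-k}   (c_k = 0 for k > q),
using gamma(-m) = gamma(m).
Pure AR (q = 0): c_0 = sigma^2 = 4, c_k = 0 for k >= 1.
Equations for k = 0 and k = 1 (AR order 1):
  gamma(0) = phi_1 gamma(1) + c_0
  gamma(1) = phi_1 gamma(0) + c_1
Substituting the second into the first: gamma(0) (1 - phi_1^2) = c_0 + phi_1 c_1, so
  gamma(0) = c_0 / (1 - phi_1^2) = 4 / (1 - (0.375)^2) = 4 / 0.859375 = 4.654545.
  gamma(1) = phi_1 gamma(0) = (0.375)(4.654545) = 1.745455.
Therefore gamma(1) = 1.7455 (to 4 decimal places).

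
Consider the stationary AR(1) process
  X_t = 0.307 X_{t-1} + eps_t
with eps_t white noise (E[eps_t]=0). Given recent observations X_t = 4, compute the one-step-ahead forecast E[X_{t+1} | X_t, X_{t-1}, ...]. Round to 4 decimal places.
E[X_{t+1} \mid \mathcal F_t] = 1.2280

For an AR(p) model X_t = c + sum_i phi_i X_{t-i} + eps_t, the
one-step-ahead conditional mean is
  E[X_{t+1} | X_t, ...] = c + sum_i phi_i X_{t+1-i}.
Substitute known values:
  E[X_{t+1} | ...] = (0.307) * (4)
                   = 1.2280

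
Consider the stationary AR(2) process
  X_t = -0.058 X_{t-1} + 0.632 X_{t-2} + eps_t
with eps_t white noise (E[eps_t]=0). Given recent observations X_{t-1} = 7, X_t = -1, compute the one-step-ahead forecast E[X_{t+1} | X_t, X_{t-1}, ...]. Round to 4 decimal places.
E[X_{t+1} \mid \mathcal F_t] = 4.4820

For an AR(p) model X_t = c + sum_i phi_i X_{t-i} + eps_t, the
one-step-ahead conditional mean is
  E[X_{t+1} | X_t, ...] = c + sum_i phi_i X_{t+1-i}.
Substitute known values:
  E[X_{t+1} | ...] = (-0.058) * (-1) + (0.632) * (7)
                   = 4.4820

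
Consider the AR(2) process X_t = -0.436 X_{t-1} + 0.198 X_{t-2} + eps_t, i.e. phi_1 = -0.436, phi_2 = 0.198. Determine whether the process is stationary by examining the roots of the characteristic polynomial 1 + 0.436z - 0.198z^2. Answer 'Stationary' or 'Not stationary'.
\text{Stationary}

The AR(p) characteristic polynomial is P(z) = 1 + 0.436z - 0.198z^2.
Stationarity requires all roots to lie outside the unit circle, i.e. |z| > 1 for every root.
Set 1 + (0.436) z + (-0.198) z^2 = 0, i.e. a z^2 + b z + c = 0 with a = -0.198, b = 0.436, c = 1.
Discriminant D = b^2 - 4ac = (0.436)^2 - 4*(-0.198)*1 = 0.190096 - (-0.792) = 0.982096.
D >= 0, so the roots are real: z = (-b +/- sqrt(D)) / (2a) = (-0.436 +/- 0.991008) / (-0.396).
  z_1 = (-0.436 + 0.991008) / (-0.396) = -1.4015,   |z_1| = 1.4015.
  z_2 = (-0.436 - 0.991008) / (-0.396) = 3.6036,   |z_2| = 3.6036.
Moduli of all roots: 1.4015, 3.6036.
All moduli strictly greater than 1? Yes.
Verdict: Stationary.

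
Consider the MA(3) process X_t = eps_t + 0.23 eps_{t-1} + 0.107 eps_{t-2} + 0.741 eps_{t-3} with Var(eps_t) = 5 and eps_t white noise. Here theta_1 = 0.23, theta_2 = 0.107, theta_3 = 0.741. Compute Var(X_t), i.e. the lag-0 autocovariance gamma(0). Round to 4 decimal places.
\gamma(0) = 8.0672

For an MA(q) process X_t = eps_t + sum_i theta_i eps_{t-i} with
Var(eps_t) = sigma^2, the variance is
  gamma(0) = sigma^2 * (1 + sum_i theta_i^2).
  sum_i theta_i^2 = (0.23)^2 + (0.107)^2 + (0.741)^2 = 0.0529 + 0.011449 + 0.549081 = 0.61343.
  gamma(0) = 5 * (1 + 0.61343) = 5 * 1.61343 = 8.06715, which rounds to 8.0672.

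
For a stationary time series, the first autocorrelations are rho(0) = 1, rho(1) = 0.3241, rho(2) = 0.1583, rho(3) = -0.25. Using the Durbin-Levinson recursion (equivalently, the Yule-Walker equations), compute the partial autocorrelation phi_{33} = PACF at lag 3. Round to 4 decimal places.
\phi_{33} = -0.3561

The PACF at lag k is phi_{kk}, the last component of the solution
to the Yule-Walker system G_k phi = r_k where
  (G_k)_{ij} = rho(|i - j|), (r_k)_i = rho(i), i,j = 1..k.
Equivalently, Durbin-Levinson gives phi_{kk} iteratively:
  phi_{11} = rho(1)
  phi_{kk} = [rho(k) - sum_{j=1..k-1} phi_{k-1,j} rho(k-j)]
            / [1 - sum_{j=1..k-1} phi_{k-1,j} rho(j)],
  phi_{k,j} = phi_{k-1,j} - phi_{kk} phi_{k-1,k-j},  j = 1..k-1.
Step k = 1:
  phi_11 = rho(1) = 0.3241.
Step k = 2:
  phi_22 = [rho(2) - phi_11 rho(1)] / [1 - phi_11 rho(1)] = [0.1583 - (0.3241)(0.3241)] / [1 - (0.3241)(0.3241)]
         = 0.05325919 / 0.89495919 = 0.05951.
  Update: phi_21 = phi_11 - phi_22 phi_11 = 0.3241 - (0.05951)(0.3241) = 0.304813.
Step k = 3:
  phi_33 = [rho(3) - phi_21 rho(2) - phi_22 rho(1)] / [1 - phi_21 rho(1) - phi_22 rho(2)]
    numerator   = -0.25 - (0.304813)(0.1583) - (0.05951)(0.3241) = -0.31753911
    denominator = 1 - (0.304813)(0.3241) - (0.05951)(0.1583) = 0.89178973
  phi_33 = -0.31753911 / 0.89178973 = -0.3561.
Therefore phi_{33} = -0.3561.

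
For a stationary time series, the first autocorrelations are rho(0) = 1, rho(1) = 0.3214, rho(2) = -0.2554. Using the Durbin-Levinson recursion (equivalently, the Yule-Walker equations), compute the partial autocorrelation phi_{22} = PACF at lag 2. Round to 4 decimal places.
\phi_{22} = -0.4000

The PACF at lag k is phi_{kk}, the last component of the solution
to the Yule-Walker system G_k phi = r_k where
  (G_k)_{ij} = rho(|i - j|), (r_k)_i = rho(i), i,j = 1..k.
Equivalently, Durbin-Levinson gives phi_{kk} iteratively:
  phi_{11} = rho(1)
  phi_{kk} = [rho(k) - sum_{j=1..k-1} phi_{k-1,j} rho(k-j)]
            / [1 - sum_{j=1..k-1} phi_{k-1,j} rho(j)],
  phi_{k,j} = phi_{k-1,j} - phi_{kk} phi_{k-1,k-j},  j = 1..k-1.
Step k = 1:
  phi_11 = rho(1) = 0.3214.
Step k = 2:
  phi_22 = [rho(2) - phi_11 rho(1)] / [1 - phi_11 rho(1)] = [-0.2554 - (0.3214)(0.3214)] / [1 - (0.3214)(0.3214)]
         = -0.35869796 / 0.89670204 = -0.4.
Therefore phi_{22} = -0.4000.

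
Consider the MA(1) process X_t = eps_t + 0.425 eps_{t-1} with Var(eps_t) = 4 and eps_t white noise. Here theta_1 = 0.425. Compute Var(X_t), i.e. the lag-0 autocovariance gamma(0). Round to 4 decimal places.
\gamma(0) = 4.7225

For an MA(q) process X_t = eps_t + sum_i theta_i eps_{t-i} with
Var(eps_t) = sigma^2, the variance is
  gamma(0) = sigma^2 * (1 + sum_i theta_i^2).
  sum_i theta_i^2 = (0.425)^2 = 0.180625.
  gamma(0) = 4 * (1 + 0.180625) = 4 * 1.180625 = 4.7225.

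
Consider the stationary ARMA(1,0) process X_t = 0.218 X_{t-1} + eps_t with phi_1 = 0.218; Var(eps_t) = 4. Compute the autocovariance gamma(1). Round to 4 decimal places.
\gamma(1) = 0.9155

Multiply the model equation by X_{t-k} and take expectations. With theta_0 = psi_0 = 1 and psi_j the MA(infinity) weights, this gives
  gamma(k) - sum_i phi_i gamma(k-i) = c_k,
  c_k = sigma^2 * sum_{j=k..q} theta_j psi_{j-k}   (c_k = 0 for k > q),
using gamma(-m) = gamma(m).
Pure AR (q = 0): c_0 = sigma^2 = 4, c_k = 0 for k >= 1.
Equations for k = 0 and k = 1 (AR order 1):
  gamma(0) = phi_1 gamma(1) + c_0
  gamma(1) = phi_1 gamma(0) + c_1
Substituting the second into the first: gamma(0) (1 - phi_1^2) = c_0 + phi_1 c_1, so
  gamma(0) = c_0 / (1 - phi_1^2) = 4 / (1 - (0.218)^2) = 4 / 0.952476 = 4.199581.
  gamma(1) = phi_1 gamma(0) = (0.218)(4.199581) = 0.915509.
Therefore gamma(1) = 0.9155 (to 4 decimal places).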